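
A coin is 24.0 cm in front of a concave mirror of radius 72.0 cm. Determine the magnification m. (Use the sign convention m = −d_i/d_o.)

f = R/2 = 72.0/2 = 36.00 cm.
1/d_i = 1/f − 1/d_o = 1/(36.00) − 1/(24.0) = -0.01389, so d_i = -72.00 cm.
m = −d_i/d_o = −(-72.00)/(24.0) = +3.00.
The image is virtual, upright and enlarged, behind the mirror.

m = +3.00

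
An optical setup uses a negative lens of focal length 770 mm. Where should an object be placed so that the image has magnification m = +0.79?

For a negative lens, f = -770 mm.
m = −d_i/d_o ⇒ d_i = −m·d_o.
1/f = 1/d_o + 1/d_i = 1/d_o − 1/(m·d_o) = (1 − 1/m)/d_o, so d_o = f(1 − 1/m) = (-770.0)(1 − 1/(+0.79)) = 205 mm.

205 mm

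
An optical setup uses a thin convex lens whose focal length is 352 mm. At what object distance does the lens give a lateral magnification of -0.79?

m = −d_i/d_o ⇒ d_i = −m·d_o.
1/f = 1/d_o + 1/d_i = 1/d_o − 1/(m·d_o) = (1 − 1/m)/d_o, so d_o = f(1 − 1/m) = (352.0)(1 − 1/(-0.79)) = 798 mm.

798 mm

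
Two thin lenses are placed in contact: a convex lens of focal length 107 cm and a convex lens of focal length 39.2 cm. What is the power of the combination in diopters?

P₁ = 1/f₁ = 1/(1.07 m) = +0.9346 D; P₂ = 1/f₂ = 1/(0.392 m) = +2.551 D.
For thin lenses in contact, P = P₁ + P₂ = (+0.9346) + (+2.551) = +3.49 D.

P = +3.49 D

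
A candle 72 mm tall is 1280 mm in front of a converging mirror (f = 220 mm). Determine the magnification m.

m = -0.208

1/d_i = 1/f − 1/d_o = 1/(220.0) − 1/(1280) = 0.003764, so d_i = 265.7 mm.
m = −d_i/d_o = −(265.7)/(1280) = -0.208.
The image is real, inverted and reduced, in front of the mirror.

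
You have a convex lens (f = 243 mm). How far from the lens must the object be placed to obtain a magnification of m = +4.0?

182 mm

m = −d_i/d_o ⇒ d_i = −m·d_o.
1/f = 1/d_o + 1/d_i = 1/d_o − 1/(m·d_o) = (1 − 1/m)/d_o, so d_o = f(1 − 1/m) = (243.0)(1 − 1/(+4.0)) = 182 mm.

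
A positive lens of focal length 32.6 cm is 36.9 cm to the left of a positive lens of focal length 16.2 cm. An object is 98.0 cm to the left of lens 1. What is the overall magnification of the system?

Lens 1: 1/d_i1 = 1/(32.6) − 1/(98.0) = 0.02047, so d_i1 = 48.85 cm; m₁ = −d_i1/d_o1 = -0.4985.
d_o2 = 36.9 − (48.85) = -11.95 cm (virtual object).
Lens 2: 1/d_i2 = 1/(16.2) − 1/(-11.95) = 0.1454, so d_i2 = 6.877 cm; m₂ = −d_i2/d_o2 = +0.5755.
m = m₁·m₂ = (-0.4985)(+0.5755) = -0.287.

m = -0.287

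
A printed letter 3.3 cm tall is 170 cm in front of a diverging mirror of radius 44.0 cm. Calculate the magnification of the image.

m = +0.115

f = R/2 = 44.0/2 = 22.00 cm; for a diverging mirror, f = -22.00 cm.
1/d_i = 1/f − 1/d_o = 1/(-22.00) − 1/(170) = -0.05134, so d_i = -19.48 cm.
m = −d_i/d_o = −(-19.48)/(170) = +0.115.
The image is virtual, upright and reduced, behind the mirror.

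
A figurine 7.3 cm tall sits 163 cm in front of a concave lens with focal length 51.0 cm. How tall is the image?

1.74 cm

For a concave lens, f = -51.0 cm.
1/d_i = 1/f − 1/d_o = 1/(-51.00) − 1/(163) = -0.02574, so d_i = -38.85 cm.
m = −d_i/d_o = +0.2383.
|h_i| = |m|·h_o = 0.2383 × 7.3 = 1.74 cm. The image is virtual, upright and reduced, on the same side as the object.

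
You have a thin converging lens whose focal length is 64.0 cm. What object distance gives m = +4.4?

49.5 cm

m = −d_i/d_o ⇒ d_i = −m·d_o.
1/f = 1/d_o + 1/d_i = 1/d_o − 1/(m·d_o) = (1 − 1/m)/d_o, so d_o = f(1 − 1/m) = (64.00)(1 − 1/(+4.4)) = 49.5 cm.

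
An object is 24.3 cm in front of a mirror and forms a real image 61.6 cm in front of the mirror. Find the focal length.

Real image ⇒ d_i = +61.6 cm.
1/f = 1/d_o + 1/d_i = 1/(24.3) + 1/(61.6) = 0.05739, so f = 17.4 cm.
Since f is positive, the mirror is concave.

f = 17.4 cm (concave)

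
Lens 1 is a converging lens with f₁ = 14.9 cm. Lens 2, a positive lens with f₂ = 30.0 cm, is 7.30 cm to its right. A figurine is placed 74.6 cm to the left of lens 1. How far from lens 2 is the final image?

8.22 cm

Lens 1: 1/d_i1 = 1/f₁ − 1/d_o1 = 1/(14.9) − 1/(74.6) = 0.05371, so d_i1 = 18.62 cm.
The intermediate image is 18.62 cm to the right of lens 1, which lies 11.32 cm to the right of lens 2 — a virtual object — so d_o2 = −11.32 cm.
Lens 2: 1/d_i2 = 1/f₂ − 1/d_o2 = 1/(30.0) − 1/(-11.32) = 0.1217, so d_i2 = 8.22 cm.
The final image is real, 8.22 cm to the right of lens 2 (overall magnification ≈ -0.18).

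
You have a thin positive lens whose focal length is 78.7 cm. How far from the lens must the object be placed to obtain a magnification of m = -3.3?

103 cm

m = −d_i/d_o ⇒ d_i = −m·d_o.
1/f = 1/d_o + 1/d_i = 1/d_o − 1/(m·d_o) = (1 − 1/m)/d_o, so d_o = f(1 − 1/m) = (78.70)(1 − 1/(-3.3)) = 103 cm.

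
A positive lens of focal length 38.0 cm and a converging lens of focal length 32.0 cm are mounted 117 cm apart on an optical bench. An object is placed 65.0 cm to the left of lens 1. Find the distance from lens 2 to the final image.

Lens 1: 1/d_i1 = 1/f₁ − 1/d_o1 = 1/(38.0) − 1/(65.0) = 0.01093, so d_i1 = 91.48 cm.
The intermediate image is 91.48 cm to the right of lens 1, which is 117 − (91.48) = 25.52 cm to the left of lens 2, so d_o2 = +25.52 cm.
Lens 2: 1/d_i2 = 1/f₂ − 1/d_o2 = 1/(32.0) − 1/(25.52) = -0.007935, so d_i2 = -126 cm.
The final image is virtual, 126 cm to the left of lens 2 (overall magnification ≈ -6.9).

126 cm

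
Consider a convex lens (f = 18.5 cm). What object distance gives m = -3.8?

m = −d_i/d_o ⇒ d_i = −m·d_o.
1/f = 1/d_o + 1/d_i = 1/d_o − 1/(m·d_o) = (1 − 1/m)/d_o, so d_o = f(1 − 1/m) = (18.50)(1 − 1/(-3.8)) = 23.4 cm.

23.4 cm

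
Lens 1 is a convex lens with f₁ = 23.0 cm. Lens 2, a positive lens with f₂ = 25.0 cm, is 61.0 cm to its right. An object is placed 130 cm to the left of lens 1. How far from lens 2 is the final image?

103 cm

Lens 1: 1/d_i1 = 1/f₁ − 1/d_o1 = 1/(23.0) − 1/(130) = 0.03579, so d_i1 = 27.94 cm.
The intermediate image is 27.94 cm to the right of lens 1, which is 61.0 − (27.94) = 33.06 cm to the left of lens 2, so d_o2 = +33.06 cm.
Lens 2: 1/d_i2 = 1/f₂ − 1/d_o2 = 1/(25.0) − 1/(33.06) = 0.009752, so d_i2 = 103 cm.
The final image is real, 103 cm to the right of lens 2 (overall magnification ≈ 0.67).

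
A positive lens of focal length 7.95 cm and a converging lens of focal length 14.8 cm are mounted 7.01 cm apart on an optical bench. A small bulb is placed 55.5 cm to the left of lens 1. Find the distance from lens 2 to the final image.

Lens 1: 1/d_i1 = 1/f₁ − 1/d_o1 = 1/(7.95) − 1/(55.5) = 0.1078, so d_i1 = 9.279 cm.
The intermediate image is 9.279 cm to the right of lens 1, which lies 2.269 cm to the right of lens 2 — a virtual object — so d_o2 = −2.269 cm.
Lens 2: 1/d_i2 = 1/f₂ − 1/d_o2 = 1/(14.8) − 1/(-2.269) = 0.5083, so d_i2 = 1.97 cm.
The final image is real, 1.97 cm to the right of lens 2 (overall magnification ≈ -0.14).

1.97 cm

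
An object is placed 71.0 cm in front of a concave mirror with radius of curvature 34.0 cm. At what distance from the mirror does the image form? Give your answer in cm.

f = R/2 = 34.0/2 = 17.00 cm.
Mirror equation: 1/s_i = 1/f − 1/s_o = 1/(17.00) − 1/(71.0) = 0.05882 − 0.01408 = 0.04474, so s_i = 22.4 cm.
The image is real, inverted and reduced, in front of the mirror.

22.4 cm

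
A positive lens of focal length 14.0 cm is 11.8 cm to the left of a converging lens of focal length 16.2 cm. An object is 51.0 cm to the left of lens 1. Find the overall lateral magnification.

Lens 1: 1/d_i1 = 1/(14.0) − 1/(51.0) = 0.05182, so d_i1 = 19.30 cm; m₁ = −d_i1/d_o1 = -0.3784.
d_o2 = 11.8 − (19.30) = -7.500 cm (virtual object).
Lens 2: 1/d_i2 = 1/(16.2) − 1/(-7.500) = 0.1951, so d_i2 = 5.127 cm; m₂ = −d_i2/d_o2 = +0.6835.
m = m₁·m₂ = (-0.3784)(+0.6835) = -0.259.

m = -0.259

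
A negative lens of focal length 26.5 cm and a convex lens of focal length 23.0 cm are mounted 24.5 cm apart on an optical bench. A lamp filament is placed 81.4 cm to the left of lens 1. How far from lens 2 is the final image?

47.6 cm

Lens 1 is diverging, so f₁ = −26.5 cm.
Lens 1: 1/d_i1 = 1/f₁ − 1/d_o1 = 1/(-26.5) − 1/(81.4) = -0.05002, so d_i1 = -19.99 cm.
The intermediate image is 19.99 cm to the left of lens 1 (virtual), which is 24.5 − (-19.99) = 44.49 cm to the left of lens 2, so d_o2 = +44.49 cm.
Lens 2: 1/d_i2 = 1/f₂ − 1/d_o2 = 1/(23.0) − 1/(44.49) = 0.02100, so d_i2 = 47.6 cm.
The final image is real, 47.6 cm to the right of lens 2 (overall magnification ≈ -0.26).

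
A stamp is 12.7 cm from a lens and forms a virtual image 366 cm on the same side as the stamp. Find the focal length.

f = 13.2 cm (converging)

Virtual image ⇒ d_i = −366 cm.
1/f = 1/d_o + 1/d_i = 1/(12.7) + 1/(-366) = 0.07601, so f = 13.2 cm.
Since f is positive, the lens is converging.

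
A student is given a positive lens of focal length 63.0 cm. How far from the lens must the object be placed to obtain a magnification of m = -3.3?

82.1 cm

m = −d_i/d_o ⇒ d_i = −m·d_o.
1/f = 1/d_o + 1/d_i = 1/d_o − 1/(m·d_o) = (1 − 1/m)/d_o, so d_o = f(1 − 1/m) = (63.00)(1 − 1/(-3.3)) = 82.1 cm.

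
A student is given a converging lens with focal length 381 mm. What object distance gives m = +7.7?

m = −d_i/d_o ⇒ d_i = −m·d_o.
1/f = 1/d_o + 1/d_i = 1/d_o − 1/(m·d_o) = (1 − 1/m)/d_o, so d_o = f(1 − 1/m) = (381.0)(1 − 1/(+7.7)) = 332 mm.

332 mm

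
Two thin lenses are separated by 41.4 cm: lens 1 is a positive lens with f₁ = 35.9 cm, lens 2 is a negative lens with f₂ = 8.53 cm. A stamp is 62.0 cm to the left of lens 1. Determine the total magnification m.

m = +0.332

Lens 1: 1/d_i1 = 1/(35.9) − 1/(62.0) = 0.01173, so d_i1 = 85.28 cm; m₁ = −d_i1/d_o1 = -1.375.
d_o2 = 41.4 − (85.28) = -43.88 cm (virtual object).
f₂ = −8.53 cm (diverging).
Lens 2: 1/d_i2 = 1/(-8.53) − 1/(-43.88) = -0.09444, so d_i2 = -10.59 cm; m₂ = −d_i2/d_o2 = -0.2413.
m = m₁·m₂ = (-1.375)(-0.2413) = +0.332.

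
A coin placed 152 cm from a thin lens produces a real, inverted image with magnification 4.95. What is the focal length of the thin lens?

f = 126 cm (converging)

m = −d_i/d_o ⇒ d_i = −m·d_o = −(-4.95)·(152) = 752.4 cm.
1/f = 1/d_o + 1/d_i = 1/(152) + 1/(752.4) = 0.007908, so f = 126 cm.
Since f is positive, the thin lens is converging.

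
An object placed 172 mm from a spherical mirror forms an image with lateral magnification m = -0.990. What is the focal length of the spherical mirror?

f = 85.6 mm (concave)

m = −d_i/d_o ⇒ d_i = −m·d_o = −(-0.990)·(172) = 170.3 mm.
1/f = 1/d_o + 1/d_i = 1/(172) + 1/(170.3) = 0.01169, so f = 85.6 mm.
Since f is positive, the spherical mirror is concave.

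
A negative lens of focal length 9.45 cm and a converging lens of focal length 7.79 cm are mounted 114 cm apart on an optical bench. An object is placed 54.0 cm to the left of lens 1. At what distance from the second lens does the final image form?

Lens 1 is diverging, so f₁ = −9.45 cm.
Lens 1: 1/d_i1 = 1/f₁ − 1/d_o1 = 1/(-9.45) − 1/(54.0) = -0.1243, so d_i1 = -8.043 cm.
The intermediate image is 8.043 cm to the left of lens 1 (virtual), which is 114 − (-8.043) = 122.0 cm to the left of lens 2, so d_o2 = +122.0 cm.
Lens 2: 1/d_i2 = 1/f₂ − 1/d_o2 = 1/(7.79) − 1/(122.0) = 0.1202, so d_i2 = 8.32 cm.
The final image is real, 8.32 cm to the right of lens 2 (overall magnification ≈ -0.010).

8.32 cm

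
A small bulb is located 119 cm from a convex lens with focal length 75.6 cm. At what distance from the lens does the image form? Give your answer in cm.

Thin-lens equation: 1/d_i = 1/f − 1/d_o = 1/(75.60) − 1/(119) = 0.01323 − 0.008403 = 0.004824, so d_i = 207 cm.
The image is real, inverted and enlarged, on the far side of the lens.

207 cm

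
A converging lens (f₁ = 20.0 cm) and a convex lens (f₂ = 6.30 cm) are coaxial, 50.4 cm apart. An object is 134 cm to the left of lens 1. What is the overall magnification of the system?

Lens 1: 1/d_i1 = 1/(20.0) − 1/(134) = 0.04254, so d_i1 = 23.51 cm; m₁ = −d_i1/d_o1 = -0.1754.
d_o2 = 50.4 − (23.51) = 26.89 cm.
Lens 2: 1/d_i2 = 1/(6.30) − 1/(26.89) = 0.1215, so d_i2 = 8.228 cm; m₂ = −d_i2/d_o2 = -0.3060.
m = m₁·m₂ = (-0.1754)(-0.3060) = +0.0537.

m = +0.0537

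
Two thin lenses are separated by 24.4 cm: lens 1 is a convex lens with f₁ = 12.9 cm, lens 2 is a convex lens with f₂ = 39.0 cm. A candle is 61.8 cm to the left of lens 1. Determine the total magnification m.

Lens 1: 1/d_i1 = 1/(12.9) − 1/(61.8) = 0.06134, so d_i1 = 16.30 cm; m₁ = −d_i1/d_o1 = -0.2638.
d_o2 = 24.4 − (16.30) = 8.100 cm.
Lens 2: 1/d_i2 = 1/(39.0) − 1/(8.100) = -0.09782, so d_i2 = -10.22 cm; m₂ = −d_i2/d_o2 = +1.262.
m = m₁·m₂ = (-0.2638)(+1.262) = -0.333.

m = -0.333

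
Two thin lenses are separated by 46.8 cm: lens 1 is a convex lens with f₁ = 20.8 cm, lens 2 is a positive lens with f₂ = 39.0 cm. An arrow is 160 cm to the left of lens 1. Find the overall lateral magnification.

m = -0.362

Lens 1: 1/d_i1 = 1/(20.8) − 1/(160) = 0.04183, so d_i1 = 23.91 cm; m₁ = −d_i1/d_o1 = -0.1494.
d_o2 = 46.8 − (23.91) = 22.89 cm.
Lens 2: 1/d_i2 = 1/(39.0) − 1/(22.89) = -0.01805, so d_i2 = -55.41 cm; m₂ = −d_i2/d_o2 = +2.421.
m = m₁·m₂ = (-0.1494)(+2.421) = -0.362.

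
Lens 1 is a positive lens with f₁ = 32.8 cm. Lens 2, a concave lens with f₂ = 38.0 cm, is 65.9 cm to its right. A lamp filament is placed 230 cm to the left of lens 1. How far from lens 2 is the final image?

Lens 1: 1/d_i1 = 1/f₁ − 1/d_o1 = 1/(32.8) − 1/(230) = 0.02614, so d_i1 = 38.26 cm.
The intermediate image is 38.26 cm to the right of lens 1, which is 65.9 − (38.26) = 27.64 cm to the left of lens 2, so d_o2 = +27.64 cm.
Lens 2 is diverging, so f₂ = −38.0 cm.
Lens 2: 1/d_i2 = 1/f₂ − 1/d_o2 = 1/(-38.0) − 1/(27.64) = -0.06250, so d_i2 = -16.0 cm.
The final image is virtual, 16.0 cm to the left of lens 2 (overall magnification ≈ -0.096).

16.0 cm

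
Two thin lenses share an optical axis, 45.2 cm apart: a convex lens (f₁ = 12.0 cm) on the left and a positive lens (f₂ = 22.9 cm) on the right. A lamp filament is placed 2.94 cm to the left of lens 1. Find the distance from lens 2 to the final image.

Lens 1: 1/d_i1 = 1/f₁ − 1/d_o1 = 1/(12.0) − 1/(2.94) = -0.2568, so d_i1 = -3.894 cm.
The intermediate image is 3.894 cm to the left of lens 1 (virtual), which is 45.2 − (-3.894) = 49.09 cm to the left of lens 2, so d_o2 = +49.09 cm.
Lens 2: 1/d_i2 = 1/f₂ − 1/d_o2 = 1/(22.9) − 1/(49.09) = 0.02330, so d_i2 = 42.9 cm.
The final image is real, 42.9 cm to the right of lens 2 (overall magnification ≈ -1.2).

42.9 cm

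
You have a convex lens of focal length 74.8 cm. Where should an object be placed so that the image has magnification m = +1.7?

30.8 cm

m = −d_i/d_o ⇒ d_i = −m·d_o.
1/f = 1/d_o + 1/d_i = 1/d_o − 1/(m·d_o) = (1 − 1/m)/d_o, so d_o = f(1 − 1/m) = (74.80)(1 − 1/(+1.7)) = 30.8 cm.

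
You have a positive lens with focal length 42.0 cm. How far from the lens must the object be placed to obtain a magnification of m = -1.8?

65.3 cm

m = −d_i/d_o ⇒ d_i = −m·d_o.
1/f = 1/d_o + 1/d_i = 1/d_o − 1/(m·d_o) = (1 − 1/m)/d_o, so d_o = f(1 − 1/m) = (42.00)(1 − 1/(-1.8)) = 65.3 cm.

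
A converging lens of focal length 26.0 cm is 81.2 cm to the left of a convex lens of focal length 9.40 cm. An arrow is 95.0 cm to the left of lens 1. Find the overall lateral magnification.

Lens 1: 1/d_i1 = 1/(26.0) − 1/(95.0) = 0.02794, so d_i1 = 35.80 cm; m₁ = −d_i1/d_o1 = -0.3768.
d_o2 = 81.2 − (35.80) = 45.40 cm.
Lens 2: 1/d_i2 = 1/(9.40) − 1/(45.40) = 0.08436, so d_i2 = 11.85 cm; m₂ = −d_i2/d_o2 = -0.2611.
m = m₁·m₂ = (-0.3768)(-0.2611) = +0.0984.

m = +0.0984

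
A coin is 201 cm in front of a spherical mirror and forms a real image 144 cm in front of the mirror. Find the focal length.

Real image ⇒ d_i = +144 cm.
1/f = 1/d_o + 1/d_i = 1/(201) + 1/(144) = 0.01192, so f = 83.9 cm.
Since f is positive, the spherical mirror is concave.

f = 83.9 cm (concave)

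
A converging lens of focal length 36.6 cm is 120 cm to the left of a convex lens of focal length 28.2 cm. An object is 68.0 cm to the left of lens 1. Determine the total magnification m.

Lens 1: 1/d_i1 = 1/(36.6) − 1/(68.0) = 0.01262, so d_i1 = 79.26 cm; m₁ = −d_i1/d_o1 = -1.166.
d_o2 = 120 − (79.26) = 40.74 cm.
Lens 2: 1/d_i2 = 1/(28.2) − 1/(40.74) = 0.01092, so d_i2 = 91.62 cm; m₂ = −d_i2/d_o2 = -2.249.
m = m₁·m₂ = (-1.166)(-2.249) = +2.62.

m = +2.62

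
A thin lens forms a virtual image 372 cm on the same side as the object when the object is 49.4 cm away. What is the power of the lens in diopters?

P = +1.76 D

Virtual image ⇒ d_i = −372 cm.
1/f = 1/d_o + 1/d_i = 1/(49.4) + 1/(-372) = 0.01755 cm⁻¹.
f = 56.96 cm = 0.5696 m, so P = 1/f = +1.76 D.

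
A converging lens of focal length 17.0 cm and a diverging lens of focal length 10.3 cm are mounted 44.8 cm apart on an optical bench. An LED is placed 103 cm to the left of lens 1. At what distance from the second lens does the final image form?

Lens 1: 1/d_i1 = 1/f₁ − 1/d_o1 = 1/(17.0) − 1/(103) = 0.04911, so d_i1 = 20.36 cm.
The intermediate image is 20.36 cm to the right of lens 1, which is 44.8 − (20.36) = 24.44 cm to the left of lens 2, so d_o2 = +24.44 cm.
Lens 2 is diverging, so f₂ = −10.3 cm.
Lens 2: 1/d_i2 = 1/f₂ − 1/d_o2 = 1/(-10.3) − 1/(24.44) = -0.1380, so d_i2 = -7.25 cm.
The final image is virtual, 7.25 cm to the left of lens 2 (overall magnification ≈ -0.059).

7.25 cm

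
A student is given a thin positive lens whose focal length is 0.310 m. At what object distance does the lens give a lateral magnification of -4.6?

0.377 m

m = −d_i/d_o ⇒ d_i = −m·d_o.
1/f = 1/d_o + 1/d_i = 1/d_o − 1/(m·d_o) = (1 − 1/m)/d_o, so d_o = f(1 − 1/m) = (0.3100)(1 − 1/(-4.6)) = 0.377 m.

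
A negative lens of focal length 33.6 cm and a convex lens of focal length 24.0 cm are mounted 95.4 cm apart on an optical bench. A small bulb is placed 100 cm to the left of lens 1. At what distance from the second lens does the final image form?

Lens 1 is diverging, so f₁ = −33.6 cm.
Lens 1: 1/d_i1 = 1/f₁ − 1/d_o1 = 1/(-33.6) − 1/(100) = -0.03976, so d_i1 = -25.15 cm.
The intermediate image is 25.15 cm to the left of lens 1 (virtual), which is 95.4 − (-25.15) = 120.6 cm to the left of lens 2, so d_o2 = +120.6 cm.
Lens 2: 1/d_i2 = 1/f₂ − 1/d_o2 = 1/(24.0) − 1/(120.6) = 0.03337, so d_i2 = 30.0 cm.
The final image is real, 30.0 cm to the right of lens 2 (overall magnification ≈ -0.063).

30.0 cm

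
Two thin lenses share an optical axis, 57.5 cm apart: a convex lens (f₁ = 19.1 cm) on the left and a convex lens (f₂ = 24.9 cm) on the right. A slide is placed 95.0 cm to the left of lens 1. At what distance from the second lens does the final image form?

96.2 cm

Lens 1: 1/d_i1 = 1/f₁ − 1/d_o1 = 1/(19.1) − 1/(95.0) = 0.04183, so d_i1 = 23.91 cm.
The intermediate image is 23.91 cm to the right of lens 1, which is 57.5 − (23.91) = 33.59 cm to the left of lens 2, so d_o2 = +33.59 cm.
Lens 2: 1/d_i2 = 1/f₂ − 1/d_o2 = 1/(24.9) − 1/(33.59) = 0.01039, so d_i2 = 96.2 cm.
The final image is real, 96.2 cm to the right of lens 2 (overall magnification ≈ 0.72).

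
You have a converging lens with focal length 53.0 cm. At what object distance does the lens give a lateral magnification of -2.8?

71.9 cm

m = −d_i/d_o ⇒ d_i = −m·d_o.
1/f = 1/d_o + 1/d_i = 1/d_o − 1/(m·d_o) = (1 − 1/m)/d_o, so d_o = f(1 − 1/m) = (53.00)(1 − 1/(-2.8)) = 71.9 cm.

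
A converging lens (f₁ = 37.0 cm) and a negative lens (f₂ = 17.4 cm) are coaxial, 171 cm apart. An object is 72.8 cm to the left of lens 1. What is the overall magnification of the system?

m = -0.159

Lens 1: 1/d_i1 = 1/(37.0) − 1/(72.8) = 0.01329, so d_i1 = 75.24 cm; m₁ = −d_i1/d_o1 = -1.034.
d_o2 = 171 − (75.24) = 95.76 cm.
f₂ = −17.4 cm (diverging).
Lens 2: 1/d_i2 = 1/(-17.4) − 1/(95.76) = -0.06791, so d_i2 = -14.72 cm; m₂ = −d_i2/d_o2 = +0.1538.
m = m₁·m₂ = (-1.034)(+0.1538) = -0.159.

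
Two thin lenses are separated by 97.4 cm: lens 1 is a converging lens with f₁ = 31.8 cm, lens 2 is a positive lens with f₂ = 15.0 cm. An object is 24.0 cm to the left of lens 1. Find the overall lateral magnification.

m = -0.339

Lens 1: 1/d_i1 = 1/(31.8) − 1/(24.0) = -0.01022, so d_i1 = -97.85 cm; m₁ = −d_i1/d_o1 = +4.077.
d_o2 = 97.4 − (-97.85) = 195.2 cm.
Lens 2: 1/d_i2 = 1/(15.0) − 1/(195.2) = 0.06154, so d_i2 = 16.25 cm; m₂ = −d_i2/d_o2 = -0.08324.
m = m₁·m₂ = (+4.077)(-0.08324) = -0.339.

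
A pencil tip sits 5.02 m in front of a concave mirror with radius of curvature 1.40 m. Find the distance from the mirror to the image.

f = R/2 = 1.40/2 = 0.7000 m.
Mirror equation: 1/s_i = 1/f − 1/s_o = 1/(0.7000) − 1/(5.02) = 1.429 − 0.1992 = 1.229, so s_i = 0.813 m.
The image is real, inverted and reduced, in front of the mirror.

0.813 m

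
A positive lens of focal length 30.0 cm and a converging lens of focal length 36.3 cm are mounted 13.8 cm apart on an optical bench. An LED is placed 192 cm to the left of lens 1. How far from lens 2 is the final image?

Lens 1: 1/d_i1 = 1/f₁ − 1/d_o1 = 1/(30.0) − 1/(192) = 0.02813, so d_i1 = 35.56 cm.
The intermediate image is 35.56 cm to the right of lens 1, which lies 21.76 cm to the right of lens 2 — a virtual object — so d_o2 = −21.76 cm.
Lens 2: 1/d_i2 = 1/f₂ − 1/d_o2 = 1/(36.3) − 1/(-21.76) = 0.07350, so d_i2 = 13.6 cm.
The final image is real, 13.6 cm to the right of lens 2 (overall magnification ≈ -0.12).

13.6 cm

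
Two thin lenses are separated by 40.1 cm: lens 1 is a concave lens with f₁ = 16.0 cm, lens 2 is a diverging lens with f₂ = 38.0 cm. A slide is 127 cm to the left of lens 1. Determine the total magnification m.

f₁ = −16.0 cm (diverging).
Lens 1: 1/d_i1 = 1/(-16.0) − 1/(127) = -0.07037, so d_i1 = -14.21 cm; m₁ = −d_i1/d_o1 = +0.1119.
d_o2 = 40.1 − (-14.21) = 54.31 cm.
f₂ = −38.0 cm (diverging).
Lens 2: 1/d_i2 = 1/(-38.0) − 1/(54.31) = -0.04473, so d_i2 = -22.36 cm; m₂ = −d_i2/d_o2 = +0.4117.
m = m₁·m₂ = (+0.1119)(+0.4117) = +0.0461.

m = +0.0461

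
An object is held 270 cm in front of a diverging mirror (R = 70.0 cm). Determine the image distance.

31.0 cm

f = R/2 = 70.0/2 = 35.00 cm; for a diverging mirror, f = -35.00 cm.
Mirror equation: 1/v = 1/f − 1/u = 1/(-35.00) − 1/(270) = -0.02857 − 0.003704 = -0.03228, so v = -31.0 cm.
The image is virtual, upright and reduced, behind the mirror.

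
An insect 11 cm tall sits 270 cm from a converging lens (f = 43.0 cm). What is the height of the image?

1/d_i = 1/f − 1/d_o = 1/(43.00) − 1/(270) = 0.01955, so d_i = 51.15 cm.
m = −d_i/d_o = -0.1894.
|h_i| = |m|·h_o = 0.1894 × 11 = 2.08 cm. The image is real, inverted and reduced, on the far side of the lens.

2.08 cm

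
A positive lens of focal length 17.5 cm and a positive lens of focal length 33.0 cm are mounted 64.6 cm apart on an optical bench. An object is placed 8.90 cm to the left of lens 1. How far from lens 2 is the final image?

54.9 cm

Lens 1: 1/d_i1 = 1/f₁ − 1/d_o1 = 1/(17.5) − 1/(8.90) = -0.05522, so d_i1 = -18.11 cm.
The intermediate image is 18.11 cm to the left of lens 1 (virtual), which is 64.6 − (-18.11) = 82.71 cm to the left of lens 2, so d_o2 = +82.71 cm.
Lens 2: 1/d_i2 = 1/f₂ − 1/d_o2 = 1/(33.0) − 1/(82.71) = 0.01821, so d_i2 = 54.9 cm.
The final image is real, 54.9 cm to the right of lens 2 (overall magnification ≈ -1.4).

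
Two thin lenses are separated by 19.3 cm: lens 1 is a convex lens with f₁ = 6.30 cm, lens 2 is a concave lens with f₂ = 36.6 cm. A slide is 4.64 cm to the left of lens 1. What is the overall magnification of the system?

Lens 1: 1/d_i1 = 1/(6.30) − 1/(4.64) = -0.05679, so d_i1 = -17.61 cm; m₁ = −d_i1/d_o1 = +3.795.
d_o2 = 19.3 − (-17.61) = 36.91 cm.
f₂ = −36.6 cm (diverging).
Lens 2: 1/d_i2 = 1/(-36.6) − 1/(36.91) = -0.05442, so d_i2 = -18.38 cm; m₂ = −d_i2/d_o2 = +0.4979.
m = m₁·m₂ = (+3.795)(+0.4979) = +1.89.

m = +1.89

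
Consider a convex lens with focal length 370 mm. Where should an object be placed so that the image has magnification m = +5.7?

305 mm

m = −d_i/d_o ⇒ d_i = −m·d_o.
1/f = 1/d_o + 1/d_i = 1/d_o − 1/(m·d_o) = (1 − 1/m)/d_o, so d_o = f(1 − 1/m) = (370.0)(1 − 1/(+5.7)) = 305 mm.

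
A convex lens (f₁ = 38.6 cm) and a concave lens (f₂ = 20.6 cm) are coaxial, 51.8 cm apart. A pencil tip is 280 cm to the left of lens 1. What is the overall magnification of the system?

Lens 1: 1/d_i1 = 1/(38.6) − 1/(280) = 0.02234, so d_i1 = 44.77 cm; m₁ = −d_i1/d_o1 = -0.1599.
d_o2 = 51.8 − (44.77) = 7.030 cm.
f₂ = −20.6 cm (diverging).
Lens 2: 1/d_i2 = 1/(-20.6) − 1/(7.030) = -0.1908, so d_i2 = -5.241 cm; m₂ = −d_i2/d_o2 = +0.7456.
m = m₁·m₂ = (-0.1599)(+0.7456) = -0.119.

m = -0.119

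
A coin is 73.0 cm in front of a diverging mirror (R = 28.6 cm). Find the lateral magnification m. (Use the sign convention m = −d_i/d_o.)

m = +0.164

f = R/2 = 28.6/2 = 14.30 cm; for a diverging mirror, f = -14.30 cm.
1/d_i = 1/f − 1/d_o = 1/(-14.30) − 1/(73.0) = -0.08363, so d_i = -11.96 cm.
m = −d_i/d_o = −(-11.96)/(73.0) = +0.164.
The image is virtual, upright and reduced, behind the mirror.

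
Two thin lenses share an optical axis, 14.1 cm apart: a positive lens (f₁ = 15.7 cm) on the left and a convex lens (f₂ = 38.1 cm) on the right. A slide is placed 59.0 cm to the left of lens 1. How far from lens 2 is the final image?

6.12 cm

Lens 1: 1/d_i1 = 1/f₁ − 1/d_o1 = 1/(15.7) − 1/(59.0) = 0.04675, so d_i1 = 21.39 cm.
The intermediate image is 21.39 cm to the right of lens 1, which lies 7.290 cm to the right of lens 2 — a virtual object — so d_o2 = −7.290 cm.
Lens 2: 1/d_i2 = 1/f₂ − 1/d_o2 = 1/(38.1) − 1/(-7.290) = 0.1634, so d_i2 = 6.12 cm.
The final image is real, 6.12 cm to the right of lens 2 (overall magnification ≈ -0.30).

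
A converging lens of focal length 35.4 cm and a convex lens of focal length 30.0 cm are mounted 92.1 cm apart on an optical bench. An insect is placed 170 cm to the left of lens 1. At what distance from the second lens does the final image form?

81.8 cm

Lens 1: 1/d_i1 = 1/f₁ − 1/d_o1 = 1/(35.4) − 1/(170) = 0.02237, so d_i1 = 44.71 cm.
The intermediate image is 44.71 cm to the right of lens 1, which is 92.1 − (44.71) = 47.39 cm to the left of lens 2, so d_o2 = +47.39 cm.
Lens 2: 1/d_i2 = 1/f₂ − 1/d_o2 = 1/(30.0) − 1/(47.39) = 0.01223, so d_i2 = 81.8 cm.
The final image is real, 81.8 cm to the right of lens 2 (overall magnification ≈ 0.45).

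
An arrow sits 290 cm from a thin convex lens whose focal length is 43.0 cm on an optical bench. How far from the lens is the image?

Lens equation: 1/s_i = 1/f − 1/s_o = 1/(43.00) − 1/(290) = 0.02326 − 0.003448 = 0.01981, so s_i = 50.5 cm.
The image is real, inverted and reduced, on the far side of the lens.

50.5 cm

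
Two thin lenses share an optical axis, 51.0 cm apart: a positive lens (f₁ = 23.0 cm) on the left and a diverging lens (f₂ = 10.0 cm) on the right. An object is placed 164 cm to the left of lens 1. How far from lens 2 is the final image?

Lens 1: 1/d_i1 = 1/f₁ − 1/d_o1 = 1/(23.0) − 1/(164) = 0.03738, so d_i1 = 26.75 cm.
The intermediate image is 26.75 cm to the right of lens 1, which is 51.0 − (26.75) = 24.25 cm to the left of lens 2, so d_o2 = +24.25 cm.
Lens 2 is diverging, so f₂ = −10.0 cm.
Lens 2: 1/d_i2 = 1/f₂ − 1/d_o2 = 1/(-10.0) − 1/(24.25) = -0.1412, so d_i2 = -7.08 cm.
The final image is virtual, 7.08 cm to the left of lens 2 (overall magnification ≈ -0.048).

7.08 cm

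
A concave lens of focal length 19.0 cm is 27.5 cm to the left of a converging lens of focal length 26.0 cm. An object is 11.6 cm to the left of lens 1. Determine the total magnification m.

f₁ = −19.0 cm (diverging).
Lens 1: 1/d_i1 = 1/(-19.0) − 1/(11.6) = -0.1388, so d_i1 = -7.203 cm; m₁ = −d_i1/d_o1 = +0.6209.
d_o2 = 27.5 − (-7.203) = 34.70 cm.
Lens 2: 1/d_i2 = 1/(26.0) − 1/(34.70) = 0.009643, so d_i2 = 103.7 cm; m₂ = −d_i2/d_o2 = -2.989.
m = m₁·m₂ = (+0.6209)(-2.989) = -1.86.

m = -1.86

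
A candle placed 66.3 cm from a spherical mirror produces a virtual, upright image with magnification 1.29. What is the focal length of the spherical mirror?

m = −d_i/d_o ⇒ d_i = −m·d_o = −(+1.29)·(66.3) = -85.53 cm.
1/f = 1/d_o + 1/d_i = 1/(66.3) + 1/(-85.53) = 0.003391, so f = 295 cm.
Since f is positive, the spherical mirror is concave.

f = 295 cm (concave)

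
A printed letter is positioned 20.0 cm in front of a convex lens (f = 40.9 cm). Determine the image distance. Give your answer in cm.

39.1 cm

Lens equation: 1/s_i = 1/f − 1/s_o = 1/(40.90) − 1/(20.0) = 0.02445 − 0.05000 = -0.02555, so s_i = -39.1 cm.
The image is virtual, upright and enlarged, on the same side as the object.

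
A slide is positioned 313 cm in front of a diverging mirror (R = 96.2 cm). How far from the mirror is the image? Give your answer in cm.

f = R/2 = 96.2/2 = 48.10 cm; for a diverging mirror, f = -48.10 cm.
Mirror equation: 1/s_i = 1/f − 1/s_o = 1/(-48.10) − 1/(313) = -0.02079 − 0.003195 = -0.02398, so s_i = -41.7 cm.
The image is virtual, upright and reduced, behind the mirror.

41.7 cm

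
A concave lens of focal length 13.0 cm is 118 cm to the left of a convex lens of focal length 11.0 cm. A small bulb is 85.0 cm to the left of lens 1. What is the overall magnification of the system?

f₁ = −13.0 cm (diverging).
Lens 1: 1/d_i1 = 1/(-13.0) − 1/(85.0) = -0.08869, so d_i1 = -11.28 cm; m₁ = −d_i1/d_o1 = +0.1327.
d_o2 = 118 − (-11.28) = 129.3 cm.
Lens 2: 1/d_i2 = 1/(11.0) − 1/(129.3) = 0.08318, so d_i2 = 12.02 cm; m₂ = −d_i2/d_o2 = -0.09298.
m = m₁·m₂ = (+0.1327)(-0.09298) = -0.0123.

m = -0.0123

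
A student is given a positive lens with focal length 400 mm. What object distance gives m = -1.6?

650 mm

m = −d_i/d_o ⇒ d_i = −m·d_o.
1/f = 1/d_o + 1/d_i = 1/d_o − 1/(m·d_o) = (1 − 1/m)/d_o, so d_o = f(1 − 1/m) = (400.0)(1 − 1/(-1.6)) = 650 mm.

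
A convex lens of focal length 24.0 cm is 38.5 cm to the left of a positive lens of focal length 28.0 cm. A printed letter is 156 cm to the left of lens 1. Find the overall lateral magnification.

Lens 1: 1/d_i1 = 1/(24.0) − 1/(156) = 0.03526, so d_i1 = 28.36 cm; m₁ = −d_i1/d_o1 = -0.1818.
d_o2 = 38.5 − (28.36) = 10.14 cm.
Lens 2: 1/d_i2 = 1/(28.0) − 1/(10.14) = -0.06291, so d_i2 = -15.90 cm; m₂ = −d_i2/d_o2 = +1.568.
m = m₁·m₂ = (-0.1818)(+1.568) = -0.285.

m = -0.285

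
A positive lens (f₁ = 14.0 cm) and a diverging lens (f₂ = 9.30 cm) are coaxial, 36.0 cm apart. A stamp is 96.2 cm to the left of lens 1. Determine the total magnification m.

m = -0.0548

Lens 1: 1/d_i1 = 1/(14.0) − 1/(96.2) = 0.06103, so d_i1 = 16.38 cm; m₁ = −d_i1/d_o1 = -0.1703.
d_o2 = 36.0 − (16.38) = 19.62 cm.
f₂ = −9.30 cm (diverging).
Lens 2: 1/d_i2 = 1/(-9.30) − 1/(19.62) = -0.1585, so d_i2 = -6.309 cm; m₂ = −d_i2/d_o2 = +0.3216.
m = m₁·m₂ = (-0.1703)(+0.3216) = -0.0548.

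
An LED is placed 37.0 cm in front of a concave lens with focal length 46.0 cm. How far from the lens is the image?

20.5 cm

For a concave lens, f = -46.0 cm.
Lens equation: 1/s_i = 1/f − 1/s_o = 1/(-46.00) − 1/(37.0) = -0.02174 − 0.02703 = -0.04877, so s_i = -20.5 cm.
The image is virtual, upright and reduced, on the same side as the object.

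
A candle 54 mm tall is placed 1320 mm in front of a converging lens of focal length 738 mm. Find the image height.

1/d_i = 1/f − 1/d_o = 1/(738.0) − 1/(1320) = 0.0005974, so d_i = 1674 mm.
m = −d_i/d_o = -1.268.
|h_i| = |m|·h_o = 1.268 × 54 = 68.5 mm. The image is real, inverted and enlarged, on the far side of the lens.

68.5 mm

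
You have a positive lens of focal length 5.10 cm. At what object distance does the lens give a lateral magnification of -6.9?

5.84 cm

m = −d_i/d_o ⇒ d_i = −m·d_o.
1/f = 1/d_o + 1/d_i = 1/d_o − 1/(m·d_o) = (1 − 1/m)/d_o, so d_o = f(1 − 1/m) = (5.100)(1 − 1/(-6.9)) = 5.84 cm.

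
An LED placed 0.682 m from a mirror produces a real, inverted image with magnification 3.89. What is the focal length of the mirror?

m = −d_i/d_o ⇒ d_i = −m·d_o = −(-3.89)·(0.682) = 2.653 m.
1/f = 1/d_o + 1/d_i = 1/(0.682) + 1/(2.653) = 1.843, so f = 0.543 m.
Since f is positive, the mirror is concave.

f = 0.543 m (concave)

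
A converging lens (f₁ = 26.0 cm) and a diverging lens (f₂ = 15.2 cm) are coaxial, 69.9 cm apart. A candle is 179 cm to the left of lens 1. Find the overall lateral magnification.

Lens 1: 1/d_i1 = 1/(26.0) − 1/(179) = 0.03287, so d_i1 = 30.42 cm; m₁ = −d_i1/d_o1 = -0.1699.
d_o2 = 69.9 − (30.42) = 39.48 cm.
f₂ = −15.2 cm (diverging).
Lens 2: 1/d_i2 = 1/(-15.2) − 1/(39.48) = -0.09112, so d_i2 = -10.97 cm; m₂ = −d_i2/d_o2 = +0.2780.
m = m₁·m₂ = (-0.1699)(+0.2780) = -0.0472.

m = -0.0472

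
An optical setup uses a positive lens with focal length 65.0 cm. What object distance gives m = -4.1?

80.9 cm

m = −d_i/d_o ⇒ d_i = −m·d_o.
1/f = 1/d_o + 1/d_i = 1/d_o − 1/(m·d_o) = (1 − 1/m)/d_o, so d_o = f(1 − 1/m) = (65.00)(1 − 1/(-4.1)) = 80.9 cm.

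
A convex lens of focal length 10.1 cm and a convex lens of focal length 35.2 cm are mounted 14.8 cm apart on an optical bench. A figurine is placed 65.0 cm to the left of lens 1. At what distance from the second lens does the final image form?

Lens 1: 1/d_i1 = 1/f₁ − 1/d_o1 = 1/(10.1) − 1/(65.0) = 0.08363, so d_i1 = 11.96 cm.
The intermediate image is 11.96 cm to the right of lens 1, which is 14.8 − (11.96) = 2.840 cm to the left of lens 2, so d_o2 = +2.840 cm.
Lens 2: 1/d_i2 = 1/f₂ − 1/d_o2 = 1/(35.2) − 1/(2.840) = -0.3237, so d_i2 = -3.09 cm.
The final image is virtual, 3.09 cm to the left of lens 2 (overall magnification ≈ -0.20).

3.09 cm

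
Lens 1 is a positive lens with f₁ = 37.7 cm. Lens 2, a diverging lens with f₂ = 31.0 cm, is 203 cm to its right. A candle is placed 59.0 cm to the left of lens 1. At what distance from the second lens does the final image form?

23.6 cm

Lens 1: 1/d_i1 = 1/f₁ − 1/d_o1 = 1/(37.7) − 1/(59.0) = 0.009576, so d_i1 = 104.4 cm.
The intermediate image is 104.4 cm to the right of lens 1, which is 203 − (104.4) = 98.60 cm to the left of lens 2, so d_o2 = +98.60 cm.
Lens 2 is diverging, so f₂ = −31.0 cm.
Lens 2: 1/d_i2 = 1/f₂ − 1/d_o2 = 1/(-31.0) − 1/(98.60) = -0.04240, so d_i2 = -23.6 cm.
The final image is virtual, 23.6 cm to the left of lens 2 (overall magnification ≈ -0.42).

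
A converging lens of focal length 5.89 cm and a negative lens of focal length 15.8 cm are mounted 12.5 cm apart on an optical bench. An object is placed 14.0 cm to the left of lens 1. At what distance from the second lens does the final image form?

Lens 1: 1/d_i1 = 1/f₁ − 1/d_o1 = 1/(5.89) − 1/(14.0) = 0.09835, so d_i1 = 10.17 cm.
The intermediate image is 10.17 cm to the right of lens 1, which is 12.5 − (10.17) = 2.330 cm to the left of lens 2, so d_o2 = +2.330 cm.
Lens 2 is diverging, so f₂ = −15.8 cm.
Lens 2: 1/d_i2 = 1/f₂ − 1/d_o2 = 1/(-15.8) − 1/(2.330) = -0.4925, so d_i2 = -2.03 cm.
The final image is virtual, 2.03 cm to the left of lens 2 (overall magnification ≈ -0.63).

2.03 cm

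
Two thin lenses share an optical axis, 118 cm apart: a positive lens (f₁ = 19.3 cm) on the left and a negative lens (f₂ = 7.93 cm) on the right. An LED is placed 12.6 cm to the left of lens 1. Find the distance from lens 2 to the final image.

7.54 cm

Lens 1: 1/d_i1 = 1/f₁ − 1/d_o1 = 1/(19.3) − 1/(12.6) = -0.02755, so d_i1 = -36.30 cm.
The intermediate image is 36.30 cm to the left of lens 1 (virtual), which is 118 − (-36.30) = 154.3 cm to the left of lens 2, so d_o2 = +154.3 cm.
Lens 2 is diverging, so f₂ = −7.93 cm.
Lens 2: 1/d_i2 = 1/f₂ − 1/d_o2 = 1/(-7.93) − 1/(154.3) = -0.1326, so d_i2 = -7.54 cm.
The final image is virtual, 7.54 cm to the left of lens 2 (overall magnification ≈ 0.14).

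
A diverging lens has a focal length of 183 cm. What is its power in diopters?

P = -0.546 D

For a diverging lens, f = −183 cm.
f = -183 cm = -1.83 m.
P = 1/f = 1/(-1.83 m) = -0.546 D.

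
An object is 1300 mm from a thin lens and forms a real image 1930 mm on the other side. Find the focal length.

Real image ⇒ d_i = +1930 mm.
1/f = 1/d_o + 1/d_i = 1/(1300) + 1/(1930) = 0.001287, so f = 777 mm.
Since f is positive, the thin lens is converging.

f = 777 mm (converging)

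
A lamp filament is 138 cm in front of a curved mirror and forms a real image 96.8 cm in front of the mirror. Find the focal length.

f = 56.9 cm (concave)

Real image ⇒ d_i = +96.8 cm.
1/f = 1/d_o + 1/d_i = 1/(138) + 1/(96.8) = 0.01758, so f = 56.9 cm.
Since f is positive, the curved mirror is concave.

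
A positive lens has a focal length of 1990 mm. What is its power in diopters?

f = 199 cm = 1.99 m.
P = 1/f = 1/(1.99 m) = +0.503 D.

P = +0.503 D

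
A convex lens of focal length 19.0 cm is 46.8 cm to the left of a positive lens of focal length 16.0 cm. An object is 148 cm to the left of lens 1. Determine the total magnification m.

Lens 1: 1/d_i1 = 1/(19.0) − 1/(148) = 0.04587, so d_i1 = 21.80 cm; m₁ = −d_i1/d_o1 = -0.1473.
d_o2 = 46.8 − (21.80) = 25.00 cm.
Lens 2: 1/d_i2 = 1/(16.0) − 1/(25.00) = 0.02250, so d_i2 = 44.44 cm; m₂ = −d_i2/d_o2 = -1.778.
m = m₁·m₂ = (-0.1473)(-1.778) = +0.262.

m = +0.262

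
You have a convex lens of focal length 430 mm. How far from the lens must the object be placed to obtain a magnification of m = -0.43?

m = −d_i/d_o ⇒ d_i = −m·d_o.
1/f = 1/d_o + 1/d_i = 1/d_o − 1/(m·d_o) = (1 − 1/m)/d_o, so d_o = f(1 − 1/m) = (430.0)(1 − 1/(-0.43)) = 1430 mm.

1430 mm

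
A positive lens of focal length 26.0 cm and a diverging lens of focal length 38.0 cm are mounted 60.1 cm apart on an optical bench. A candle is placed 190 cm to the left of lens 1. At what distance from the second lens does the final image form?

16.8 cm

Lens 1: 1/d_i1 = 1/f₁ − 1/d_o1 = 1/(26.0) − 1/(190) = 0.03320, so d_i1 = 30.12 cm.
The intermediate image is 30.12 cm to the right of lens 1, which is 60.1 − (30.12) = 29.98 cm to the left of lens 2, so d_o2 = +29.98 cm.
Lens 2 is diverging, so f₂ = −38.0 cm.
Lens 2: 1/d_i2 = 1/f₂ − 1/d_o2 = 1/(-38.0) − 1/(29.98) = -0.05967, so d_i2 = -16.8 cm.
The final image is virtual, 16.8 cm to the left of lens 2 (overall magnification ≈ -0.089).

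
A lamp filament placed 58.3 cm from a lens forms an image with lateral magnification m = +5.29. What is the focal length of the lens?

f = 71.9 cm (converging)

m = −d_i/d_o ⇒ d_i = −m·d_o = −(+5.29)·(58.3) = -308.4 cm.
1/f = 1/d_o + 1/d_i = 1/(58.3) + 1/(-308.4) = 0.01391, so f = 71.9 cm.
Since f is positive, the lens is converging.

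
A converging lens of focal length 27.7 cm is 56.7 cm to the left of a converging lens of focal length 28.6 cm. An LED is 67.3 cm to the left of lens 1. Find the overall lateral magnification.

m = -1.05

Lens 1: 1/d_i1 = 1/(27.7) − 1/(67.3) = 0.02124, so d_i1 = 47.08 cm; m₁ = −d_i1/d_o1 = -0.6996.
d_o2 = 56.7 − (47.08) = 9.620 cm.
Lens 2: 1/d_i2 = 1/(28.6) − 1/(9.620) = -0.06899, so d_i2 = -14.50 cm; m₂ = −d_i2/d_o2 = +1.507.
m = m₁·m₂ = (-0.6996)(+1.507) = -1.05.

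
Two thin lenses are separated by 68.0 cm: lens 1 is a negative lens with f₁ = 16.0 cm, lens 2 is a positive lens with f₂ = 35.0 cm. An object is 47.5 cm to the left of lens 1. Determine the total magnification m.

m = -0.196

f₁ = −16.0 cm (diverging).
Lens 1: 1/d_i1 = 1/(-16.0) − 1/(47.5) = -0.08355, so d_i1 = -11.97 cm; m₁ = −d_i1/d_o1 = +0.2520.
d_o2 = 68.0 − (-11.97) = 79.97 cm.
Lens 2: 1/d_i2 = 1/(35.0) − 1/(79.97) = 0.01607, so d_i2 = 62.24 cm; m₂ = −d_i2/d_o2 = -0.7783.
m = m₁·m₂ = (+0.2520)(-0.7783) = -0.196.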